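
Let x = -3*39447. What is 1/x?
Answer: -1/118341 ≈ -8.4502e-6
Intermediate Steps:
x = -118341
1/x = 1/(-118341) = -1/118341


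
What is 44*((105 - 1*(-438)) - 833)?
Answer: -12760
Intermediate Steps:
44*((105 - 1*(-438)) - 833) = 44*((105 + 438) - 833) = 44*(543 - 833) = 44*(-290) = -12760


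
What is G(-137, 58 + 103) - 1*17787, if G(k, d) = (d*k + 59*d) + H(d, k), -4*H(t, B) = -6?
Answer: -60687/2 ≈ -30344.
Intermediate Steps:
H(t, B) = 3/2 (H(t, B) = -¼*(-6) = 3/2)
G(k, d) = 3/2 + 59*d + d*k (G(k, d) = (d*k + 59*d) + 3/2 = (59*d + d*k) + 3/2 = 3/2 + 59*d + d*k)
G(-137, 58 + 103) - 1*17787 = (3/2 + 59*(58 + 103) + (58 + 103)*(-137)) - 1*17787 = (3/2 + 59*161 + 161*(-137)) - 17787 = (3/2 + 9499 - 22057) - 17787 = -25113/2 - 17787 = -60687/2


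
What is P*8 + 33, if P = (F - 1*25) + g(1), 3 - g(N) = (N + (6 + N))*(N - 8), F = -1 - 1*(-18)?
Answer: 441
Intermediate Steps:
F = 17 (F = -1 + 18 = 17)
g(N) = 3 - (-8 + N)*(6 + 2*N) (g(N) = 3 - (N + (6 + N))*(N - 8) = 3 - (6 + 2*N)*(-8 + N) = 3 - (-8 + N)*(6 + 2*N))
P = 51 (P = (17 - 1*25) + (51 - 2*1**2 + 10*1) = (17 - 25) + (51 - 2*1 + 10) = -8 + (51 - 2 + 10) = -8 + 59 = 51)
P*8 + 33 = 51*8 + 33 = 408 + 33 = 441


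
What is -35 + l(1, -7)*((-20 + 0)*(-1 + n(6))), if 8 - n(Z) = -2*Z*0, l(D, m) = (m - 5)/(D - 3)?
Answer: -875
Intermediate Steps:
l(D, m) = (-5 + m)/(-3 + D)
n(Z) = 8 (n(Z) = 8 - (-2*Z)*0 = 8 - 1*0 = 8 + 0 = 8)
-35 + l(1, -7)*((-20 + 0)*(-1 + n(6))) = -35 + ((-5 - 7)/(-3 + 1))*((-20 + 0)*(-1 + 8)) = -35 + (-12/(-2))*(-20*7) = -35 - 1/2*(-12)*(-140) = -35 + 6*(-140) = -35 - 840 = -875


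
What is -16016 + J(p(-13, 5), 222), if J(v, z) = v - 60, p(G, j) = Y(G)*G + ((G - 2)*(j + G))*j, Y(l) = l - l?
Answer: -15476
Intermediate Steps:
Y(l) = 0
p(G, j) = j*(-2 + G)*(G + j) (p(G, j) = 0*G + ((G - 2)*(j + G))*j = 0 + ((-2 + G)*(G + j))*j = 0 + j*(-2 + G)*(G + j) = j*(-2 + G)*(G + j))
J(v, z) = -60 + v
-16016 + J(p(-13, 5), 222) = -16016 + (-60 + 5*((-13)² - 2*(-13) - 2*5 - 13*5)) = -16016 + (-60 + 5*(169 + 26 - 10 - 65)) = -16016 + (-60 + 5*120) = -16016 + (-60 + 600) = -16016 + 540 = -15476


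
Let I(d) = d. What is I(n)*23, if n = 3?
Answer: 69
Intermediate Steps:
I(n)*23 = 3*23 = 69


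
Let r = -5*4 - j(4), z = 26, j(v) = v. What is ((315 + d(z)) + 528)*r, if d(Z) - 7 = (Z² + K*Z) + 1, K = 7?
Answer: -41016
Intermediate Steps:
d(Z) = 8 + Z² + 7*Z (d(Z) = 7 + ((Z² + 7*Z) + 1) = 7 + (1 + Z² + 7*Z) = 8 + Z² + 7*Z)
r = -24 (r = -5*4 - 1*4 = -20 - 4 = -24)
((315 + d(z)) + 528)*r = ((315 + (8 + 26² + 7*26)) + 528)*(-24) = ((315 + (8 + 676 + 182)) + 528)*(-24) = ((315 + 866) + 528)*(-24) = (1181 + 528)*(-24) = 1709*(-24) = -41016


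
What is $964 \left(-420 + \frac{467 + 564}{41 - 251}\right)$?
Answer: $- \frac{43009342}{105} \approx -4.0961 \cdot 10^{5}$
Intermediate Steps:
$964 \left(-420 + \frac{467 + 564}{41 - 251}\right) = 964 \left(-420 + \frac{1031}{-210}\right) = 964 \left(-420 + 1031 \left(- \frac{1}{210}\right)\right) = 964 \left(-420 - \frac{1031}{210}\right) = 964 \left(- \frac{89231}{210}\right) = - \frac{43009342}{105}$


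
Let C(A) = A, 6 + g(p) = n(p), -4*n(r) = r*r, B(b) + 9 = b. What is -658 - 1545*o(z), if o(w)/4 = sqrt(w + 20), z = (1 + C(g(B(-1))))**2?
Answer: -658 - 12360*sqrt(230) ≈ -1.8811e+5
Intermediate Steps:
B(b) = -9 + b
n(r) = -r**2/4 (n(r) = -r*r/4 = -r**2/4)
g(p) = -6 - p**2/4
z = 900 (z = (1 + (-6 - (-9 - 1)**2/4))**2 = (1 + (-6 - 1/4*(-10)**2))**2 = (1 + (-6 - 1/4*100))**2 = (1 + (-6 - 25))**2 = (1 - 31)**2 = (-30)**2 = 900)
o(w) = 4*sqrt(20 + w) (o(w) = 4*sqrt(w + 20) = 4*sqrt(20 + w))
-658 - 1545*o(z) = -658 - 6180*sqrt(20 + 900) = -658 - 6180*sqrt(920) = -658 - 6180*2*sqrt(230) = -658 - 12360*sqrt(230)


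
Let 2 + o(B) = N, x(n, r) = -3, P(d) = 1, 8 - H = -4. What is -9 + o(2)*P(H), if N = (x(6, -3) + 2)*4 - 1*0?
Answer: -15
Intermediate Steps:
H = 12 (H = 8 - 1*(-4) = 8 + 4 = 12)
N = -4 (N = (-3 + 2)*4 - 1*0 = -1*4 + 0 = -4 + 0 = -4)
o(B) = -6 (o(B) = -2 - 4 = -6)
-9 + o(2)*P(H) = -9 - 6*1 = -9 - 6 = -15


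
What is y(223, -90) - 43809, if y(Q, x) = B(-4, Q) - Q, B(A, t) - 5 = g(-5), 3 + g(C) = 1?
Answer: -44029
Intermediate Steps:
g(C) = -2 (g(C) = -3 + 1 = -2)
B(A, t) = 3 (B(A, t) = 5 - 2 = 3)
y(Q, x) = 3 - Q
y(223, -90) - 43809 = (3 - 1*223) - 43809 = (3 - 223) - 43809 = -220 - 43809 = -44029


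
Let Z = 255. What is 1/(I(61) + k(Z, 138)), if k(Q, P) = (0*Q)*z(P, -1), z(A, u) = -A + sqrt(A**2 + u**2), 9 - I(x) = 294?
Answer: -1/285 ≈ -0.0035088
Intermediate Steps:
I(x) = -285 (I(x) = 9 - 1*294 = 9 - 294 = -285)
z(A, u) = sqrt(A**2 + u**2) - A
k(Q, P) = 0 (k(Q, P) = (0*Q)*(sqrt(P**2 + (-1)**2) - P) = 0*(sqrt(P**2 + 1) - P) = 0*(sqrt(1 + P**2) - P) = 0)
1/(I(61) + k(Z, 138)) = 1/(-285 + 0) = 1/(-285) = -1/285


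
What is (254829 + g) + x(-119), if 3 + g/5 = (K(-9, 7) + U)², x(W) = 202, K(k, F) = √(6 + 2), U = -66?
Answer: 276836 - 1320*√2 ≈ 2.7497e+5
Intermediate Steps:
K(k, F) = 2*√2 (K(k, F) = √8 = 2*√2)
g = -15 + 5*(-66 + 2*√2)² (g = -15 + 5*(2*√2 - 66)² = -15 + 5*(-66 + 2*√2)² ≈ 19938.)
(254829 + g) + x(-119) = (254829 + (21805 - 1320*√2)) + 202 = (276634 - 1320*√2) + 202 = 276836 - 1320*√2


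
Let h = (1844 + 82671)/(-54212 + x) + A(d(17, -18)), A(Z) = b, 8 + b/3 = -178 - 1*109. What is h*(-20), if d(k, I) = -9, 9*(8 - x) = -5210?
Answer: 4278846450/241313 ≈ 17732.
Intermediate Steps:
x = 5282/9 (x = 8 - ⅑*(-5210) = 8 + 5210/9 = 5282/9 ≈ 586.89)
b = -885 (b = -24 + 3*(-178 - 1*109) = -24 + 3*(-178 - 109) = -24 + 3*(-287) = -24 - 861 = -885)
A(Z) = -885
h = -427884645/482626 (h = (1844 + 82671)/(-54212 + 5282/9) - 885 = 84515/(-482626/9) - 885 = 84515*(-9/482626) - 885 = -760635/482626 - 885 = -427884645/482626 ≈ -886.58)
h*(-20) = -427884645/482626*(-20) = 4278846450/241313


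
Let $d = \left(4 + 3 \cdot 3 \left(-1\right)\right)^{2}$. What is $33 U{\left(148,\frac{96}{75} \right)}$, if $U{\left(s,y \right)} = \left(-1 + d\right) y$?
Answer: $\frac{25344}{25} \approx 1013.8$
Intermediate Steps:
$d = 25$ ($d = \left(4 + 9 \left(-1\right)\right)^{2} = \left(4 - 9\right)^{2} = \left(-5\right)^{2} = 25$)
$U{\left(s,y \right)} = 24 y$ ($U{\left(s,y \right)} = \left(-1 + 25\right) y = 24 y$)
$33 U{\left(148,\frac{96}{75} \right)} = 33 \cdot 24 \cdot \frac{96}{75} = 33 \cdot 24 \cdot 96 \cdot \frac{1}{75} = 33 \cdot 24 \cdot \frac{32}{25} = 33 \cdot \frac{768}{25} = \frac{25344}{25}$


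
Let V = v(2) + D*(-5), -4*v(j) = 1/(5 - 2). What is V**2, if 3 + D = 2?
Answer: 3481/144 ≈ 24.174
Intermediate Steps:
D = -1 (D = -3 + 2 = -1)
v(j) = -1/12 (v(j) = -1/(4*(5 - 2)) = -1/4/3 = -1/4*1/3 = -1/12)
V = 59/12 (V = -1/12 - 1*(-5) = -1/12 + 5 = 59/12 ≈ 4.9167)
V**2 = (59/12)**2 = 3481/144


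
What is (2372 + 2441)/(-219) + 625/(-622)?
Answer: -3130561/136218 ≈ -22.982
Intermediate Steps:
(2372 + 2441)/(-219) + 625/(-622) = 4813*(-1/219) + 625*(-1/622) = -4813/219 - 625/622 = -3130561/136218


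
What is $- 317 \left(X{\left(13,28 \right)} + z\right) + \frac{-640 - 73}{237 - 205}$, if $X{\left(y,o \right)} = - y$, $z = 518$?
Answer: $- \frac{5123433}{32} \approx -1.6011 \cdot 10^{5}$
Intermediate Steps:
$- 317 \left(X{\left(13,28 \right)} + z\right) + \frac{-640 - 73}{237 - 205} = - 317 \left(\left(-1\right) 13 + 518\right) + \frac{-640 - 73}{237 - 205} = - 317 \left(-13 + 518\right) - \frac{713}{32} = \left(-317\right) 505 - \frac{713}{32} = -160085 - \frac{713}{32} = - \frac{5123433}{32}$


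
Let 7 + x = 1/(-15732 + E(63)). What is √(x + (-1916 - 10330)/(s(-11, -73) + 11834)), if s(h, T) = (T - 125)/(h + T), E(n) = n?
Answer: 2*I*√1504667160195340762/865498107 ≈ 2.8345*I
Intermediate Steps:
s(h, T) = (-125 + T)/(T + h)
x = -109684/15669 (x = -7 + 1/(-15732 + 63) = -7 + 1/(-15669) = -7 - 1/15669 = -109684/15669 ≈ -7.0001)
√(x + (-1916 - 10330)/(s(-11, -73) + 11834)) = √(-109684/15669 + (-1916 - 10330)/((-125 - 73)/(-73 - 11) + 11834)) = √(-109684/15669 - 12246/(-198/(-84) + 11834)) = √(-109684/15669 - 12246/(-1/84*(-198) + 11834)) = √(-109684/15669 - 12246/(33/14 + 11834)) = √(-109684/15669 - 12246/165709/14) = √(-109684/15669 - 12246*14/165709) = √(-109684/15669 - 171444/165709) = √(-20861981992/2596494321) = 2*I*√1504667160195340762/865498107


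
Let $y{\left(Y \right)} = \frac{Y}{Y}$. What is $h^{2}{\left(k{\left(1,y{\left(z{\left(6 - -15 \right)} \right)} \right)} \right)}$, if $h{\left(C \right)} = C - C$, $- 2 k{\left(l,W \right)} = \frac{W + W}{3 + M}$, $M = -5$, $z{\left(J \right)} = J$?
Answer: $0$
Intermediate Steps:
$y{\left(Y \right)} = 1$
$k{\left(l,W \right)} = \frac{W}{2}$ ($k{\left(l,W \right)} = - \frac{\left(W + W\right) \frac{1}{3 - 5}}{2} = - \frac{2 W \frac{1}{-2}}{2} = - \frac{2 W \left(- \frac{1}{2}\right)}{2} = - \frac{\left(-1\right) W}{2} = \frac{W}{2}$)
$h{\left(C \right)} = 0$
$h^{2}{\left(k{\left(1,y{\left(z{\left(6 - -15 \right)} \right)} \right)} \right)} = 0^{2} = 0$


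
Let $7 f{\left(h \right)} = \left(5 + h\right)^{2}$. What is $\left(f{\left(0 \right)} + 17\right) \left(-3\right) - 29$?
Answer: $- \frac{635}{7} \approx -90.714$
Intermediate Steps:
$f{\left(h \right)} = \frac{\left(5 + h\right)^{2}}{7}$
$\left(f{\left(0 \right)} + 17\right) \left(-3\right) - 29 = \left(\frac{\left(5 + 0\right)^{2}}{7} + 17\right) \left(-3\right) - 29 = \left(\frac{5^{2}}{7} + 17\right) \left(-3\right) - 29 = \left(\frac{1}{7} \cdot 25 + 17\right) \left(-3\right) - 29 = \left(\frac{25}{7} + 17\right) \left(-3\right) - 29 = \frac{144}{7} \left(-3\right) - 29 = - \frac{432}{7} - 29 = - \frac{635}{7}$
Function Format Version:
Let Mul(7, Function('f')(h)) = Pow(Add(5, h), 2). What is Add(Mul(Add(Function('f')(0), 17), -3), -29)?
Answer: Rational(-635, 7) ≈ -90.714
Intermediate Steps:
Function('f')(h) = Mul(Rational(1, 7), Pow(Add(5, h), 2))
Add(Mul(Add(Function('f')(0), 17), -3), -29) = Add(Mul(Add(Mul(Rational(1, 7), Pow(Add(5, 0), 2)), 17), -3), -29) = Add(Mul(Add(Mul(Rational(1, 7), Pow(5, 2)), 17), -3), -29) = Add(Mul(Add(Mul(Rational(1, 7), 25), 17), -3), -29) = Add(Mul(Add(Rational(25, 7), 17), -3), -29) = Add(Mul(Rational(144, 7), -3), -29) = Add(Rational(-432, 7), -29) = Rational(-635, 7)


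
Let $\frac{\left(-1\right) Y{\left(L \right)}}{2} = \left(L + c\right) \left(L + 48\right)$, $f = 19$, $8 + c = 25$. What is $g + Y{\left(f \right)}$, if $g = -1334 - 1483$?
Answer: $-7641$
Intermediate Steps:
$c = 17$ ($c = -8 + 25 = 17$)
$Y{\left(L \right)} = - 2 \left(17 + L\right) \left(48 + L\right)$ ($Y{\left(L \right)} = - 2 \left(L + 17\right) \left(L + 48\right) = - 2 \left(17 + L\right) \left(48 + L\right)$)
$g = -2817$ ($g = -1334 - 1483 = -2817$)
$g + Y{\left(f \right)} = -2817 - \left(4102 + 722\right) = -2817 - 4824 = -7641$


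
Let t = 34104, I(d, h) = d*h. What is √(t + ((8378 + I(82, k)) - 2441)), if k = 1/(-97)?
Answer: √376737815/97 ≈ 200.10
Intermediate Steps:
k = -1/97 ≈ -0.010309
√(t + ((8378 + I(82, k)) - 2441)) = √(34104 + ((8378 + 82*(-1/97)) - 2441)) = √(34104 + ((8378 - 82/97) - 2441)) = √(34104 + (812584/97 - 2441)) = √(34104 + 575807/97) = √(3883895/97) = √376737815/97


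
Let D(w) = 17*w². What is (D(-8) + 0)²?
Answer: 1183744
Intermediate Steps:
(D(-8) + 0)² = (17*(-8)² + 0)² = (17*64 + 0)² = (1088 + 0)² = 1088² = 1183744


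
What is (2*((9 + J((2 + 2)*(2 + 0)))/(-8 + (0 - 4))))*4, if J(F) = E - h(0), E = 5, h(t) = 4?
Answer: -20/3 ≈ -6.6667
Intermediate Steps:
J(F) = 1 (J(F) = 5 - 1*4 = 5 - 4 = 1)
(2*((9 + J((2 + 2)*(2 + 0)))/(-8 + (0 - 4))))*4 = (2*((9 + 1)/(-8 + (0 - 4))))*4 = (2*(10/(-8 - 4)))*4 = (2*(10/(-12)))*4 = (2*(10*(-1/12)))*4 = (2*(-5/6))*4 = -5/3*4 = -20/3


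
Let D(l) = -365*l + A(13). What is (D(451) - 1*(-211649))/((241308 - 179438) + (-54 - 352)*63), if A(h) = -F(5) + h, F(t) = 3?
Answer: 11761/9073 ≈ 1.2963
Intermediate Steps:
A(h) = -3 + h (A(h) = -1*3 + h = -3 + h)
D(l) = 10 - 365*l (D(l) = -365*l + (-3 + 13) = -365*l + 10 = 10 - 365*l)
(D(451) - 1*(-211649))/((241308 - 179438) + (-54 - 352)*63) = ((10 - 365*451) - 1*(-211649))/((241308 - 179438) + (-54 - 352)*63) = ((10 - 164615) + 211649)/(61870 - 406*63) = (-164605 + 211649)/(61870 - 25578) = 47044/36292 = 47044*(1/36292) = 11761/9073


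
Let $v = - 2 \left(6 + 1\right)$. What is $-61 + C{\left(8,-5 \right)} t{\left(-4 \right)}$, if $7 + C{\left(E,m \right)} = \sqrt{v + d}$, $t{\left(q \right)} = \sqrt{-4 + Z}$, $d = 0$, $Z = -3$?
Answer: $-61 - i \sqrt{7} \left(7 - i \sqrt{14}\right) \approx -70.9 - 18.52 i$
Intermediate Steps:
$v = -14$ ($v = \left(-2\right) 7 = -14$)
$t{\left(q \right)} = i \sqrt{7}$ ($t{\left(q \right)} = \sqrt{-4 - 3} = \sqrt{-7} = i \sqrt{7}$)
$C{\left(E,m \right)} = -7 + i \sqrt{14}$ ($C{\left(E,m \right)} = -7 + \sqrt{-14 + 0} = -7 + \sqrt{-14} = -7 + i \sqrt{14}$)
$-61 + C{\left(8,-5 \right)} t{\left(-4 \right)} = -61 + \left(-7 + i \sqrt{14}\right) i \sqrt{7} = -61 + i \sqrt{7} \left(-7 + i \sqrt{14}\right)$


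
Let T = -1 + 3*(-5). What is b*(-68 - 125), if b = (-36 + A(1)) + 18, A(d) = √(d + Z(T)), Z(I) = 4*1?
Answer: 3474 - 193*√5 ≈ 3042.4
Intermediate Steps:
T = -16 (T = -1 - 15 = -16)
Z(I) = 4
A(d) = √(4 + d) (A(d) = √(d + 4) = √(4 + d))
b = -18 + √5 (b = (-36 + √(4 + 1)) + 18 = (-36 + √5) + 18 = -18 + √5 ≈ -15.764)
b*(-68 - 125) = (-18 + √5)*(-68 - 125) = (-18 + √5)*(-193) = 3474 - 193*√5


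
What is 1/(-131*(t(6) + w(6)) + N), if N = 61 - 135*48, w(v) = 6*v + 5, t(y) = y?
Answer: -1/12576 ≈ -7.9517e-5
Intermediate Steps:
w(v) = 5 + 6*v
N = -6419 (N = 61 - 6480 = -6419)
1/(-131*(t(6) + w(6)) + N) = 1/(-131*(6 + (5 + 6*6)) - 6419) = 1/(-131*(6 + (5 + 36)) - 6419) = 1/(-131*(6 + 41) - 6419) = 1/(-131*47 - 6419) = 1/(-6157 - 6419) = 1/(-12576) = -1/12576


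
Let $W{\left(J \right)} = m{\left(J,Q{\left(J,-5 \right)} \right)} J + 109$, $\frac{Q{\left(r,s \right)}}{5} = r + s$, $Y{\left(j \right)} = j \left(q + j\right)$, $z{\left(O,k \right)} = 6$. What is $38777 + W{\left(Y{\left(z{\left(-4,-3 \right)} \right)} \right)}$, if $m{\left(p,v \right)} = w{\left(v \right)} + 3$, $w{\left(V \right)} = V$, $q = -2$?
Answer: $41238$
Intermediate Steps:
$Y{\left(j \right)} = j \left(-2 + j\right)$
$Q{\left(r,s \right)} = 5 r + 5 s$ ($Q{\left(r,s \right)} = 5 \left(r + s\right) = 5 r + 5 s$)
$m{\left(p,v \right)} = 3 + v$ ($m{\left(p,v \right)} = v + 3 = 3 + v$)
$W{\left(J \right)} = 109 + J \left(-22 + 5 J\right)$ ($W{\left(J \right)} = \left(3 + \left(5 J + 5 \left(-5\right)\right)\right) J + 109 = \left(3 + \left(5 J - 25\right)\right) J + 109 = \left(3 + \left(-25 + 5 J\right)\right) J + 109 = \left(-22 + 5 J\right) J + 109 = J \left(-22 + 5 J\right) + 109 = 109 + J \left(-22 + 5 J\right)$)
$38777 + W{\left(Y{\left(z{\left(-4,-3 \right)} \right)} \right)} = 38777 + \left(109 + 6 \left(-2 + 6\right) \left(-22 + 5 \cdot 6 \left(-2 + 6\right)\right)\right) = 38777 + \left(109 + 6 \cdot 4 \left(-22 + 5 \cdot 6 \cdot 4\right)\right) = 38777 + \left(109 + 24 \left(-22 + 5 \cdot 24\right)\right) = 38777 + \left(109 + 24 \left(-22 + 120\right)\right) = 38777 + \left(109 + 24 \cdot 98\right) = 38777 + \left(109 + 2352\right) = 38777 + 2461 = 41238$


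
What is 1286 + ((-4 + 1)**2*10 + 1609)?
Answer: 2985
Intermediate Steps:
1286 + ((-4 + 1)**2*10 + 1609) = 1286 + ((-3)**2*10 + 1609) = 1286 + (9*10 + 1609) = 1286 + (90 + 1609) = 1286 + 1699 = 2985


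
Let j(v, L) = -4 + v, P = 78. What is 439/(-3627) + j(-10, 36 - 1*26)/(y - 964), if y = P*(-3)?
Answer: -237572/2172573 ≈ -0.10935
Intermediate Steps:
y = -234 (y = 78*(-3) = -234)
439/(-3627) + j(-10, 36 - 1*26)/(y - 964) = 439/(-3627) + (-4 - 10)/(-234 - 964) = 439*(-1/3627) - 14/(-1198) = -439/3627 - 14*(-1/1198) = -439/3627 + 7/599 = -237572/2172573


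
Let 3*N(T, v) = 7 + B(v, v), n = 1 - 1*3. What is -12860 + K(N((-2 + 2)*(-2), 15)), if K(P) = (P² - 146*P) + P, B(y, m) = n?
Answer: -117890/9 ≈ -13099.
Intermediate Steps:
n = -2 (n = 1 - 3 = -2)
B(y, m) = -2
N(T, v) = 5/3 (N(T, v) = (7 - 2)/3 = (⅓)*5 = 5/3)
K(P) = P² - 145*P
-12860 + K(N((-2 + 2)*(-2), 15)) = -12860 + 5*(-145 + 5/3)/3 = -12860 + (5/3)*(-430/3) = -12860 - 2150/9 = -117890/9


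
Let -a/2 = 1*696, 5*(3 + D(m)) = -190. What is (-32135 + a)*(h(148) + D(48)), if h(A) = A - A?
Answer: 1374607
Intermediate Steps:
D(m) = -41 (D(m) = -3 + (1/5)*(-190) = -3 - 38 = -41)
a = -1392 (a = -2*696 = -1392)
h(A) = 0
(-32135 + a)*(h(148) + D(48)) = (-32135 - 1392)*(0 - 41) = -33527*(-41) = 1374607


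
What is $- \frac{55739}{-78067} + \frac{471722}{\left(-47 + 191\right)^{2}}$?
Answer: $\frac{18990862639}{809398656} \approx 23.463$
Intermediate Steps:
$- \frac{55739}{-78067} + \frac{471722}{\left(-47 + 191\right)^{2}} = \left(-55739\right) \left(- \frac{1}{78067}\right) + \frac{471722}{144^{2}} = \frac{55739}{78067} + \frac{471722}{20736} = \frac{55739}{78067} + 471722 \cdot \frac{1}{20736} = \frac{55739}{78067} + \frac{235861}{10368} = \frac{18990862639}{809398656}$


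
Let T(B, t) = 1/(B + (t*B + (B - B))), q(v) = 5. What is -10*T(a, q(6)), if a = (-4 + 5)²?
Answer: -5/3 ≈ -1.6667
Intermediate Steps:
a = 1 (a = 1² = 1)
T(B, t) = 1/(B + B*t) (T(B, t) = 1/(B + (B*t + 0)) = 1/(B + B*t))
-10*T(a, q(6)) = -10*1/(1*(1 + 5)) = -10*1/6 = -10*1*(⅙) = -10/6 = -1*5/3 = -5/3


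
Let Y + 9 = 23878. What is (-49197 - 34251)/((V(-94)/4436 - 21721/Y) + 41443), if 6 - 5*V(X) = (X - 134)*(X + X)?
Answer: -7363095753360/3656502843113 ≈ -2.0137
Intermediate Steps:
Y = 23869 (Y = -9 + 23878 = 23869)
V(X) = 6/5 - 2*X*(-134 + X)/5 (V(X) = 6/5 - (X - 134)*(X + X)/5 = 6/5 - (-134 + X)*2*X/5 = 6/5 - 2*X*(-134 + X)/5)
(-49197 - 34251)/((V(-94)/4436 - 21721/Y) + 41443) = (-49197 - 34251)/(((6/5 - ⅖*(-94)² + (268/5)*(-94))/4436 - 21721/23869) + 41443) = -83448/(((6/5 - ⅖*8836 - 25192/5)*(1/4436) - 21721*1/23869) + 41443) = -83448/(((6/5 - 17672/5 - 25192/5)*(1/4436) - 21721/23869) + 41443) = -83448/((-42858/5*1/4436 - 21721/23869) + 41443) = -83448/((-21429/11090 - 21721/23869) + 41443) = -83448/(-752374691/264707210 + 41443) = -83448/10969508529339/264707210 = -83448*264707210/10969508529339 = -7363095753360/3656502843113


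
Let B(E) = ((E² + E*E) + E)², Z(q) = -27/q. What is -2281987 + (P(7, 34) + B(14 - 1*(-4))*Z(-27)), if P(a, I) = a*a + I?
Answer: -1838348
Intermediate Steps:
P(a, I) = I + a² (P(a, I) = a² + I = I + a²)
B(E) = (E + 2*E²)² (B(E) = ((E² + E²) + E)² = (2*E² + E)² = (E + 2*E²)²)
-2281987 + (P(7, 34) + B(14 - 1*(-4))*Z(-27)) = -2281987 + ((34 + 7²) + ((14 - 1*(-4))²*(1 + 2*(14 - 1*(-4)))²)*(-27/(-27))) = -2281987 + ((34 + 49) + ((14 + 4)²*(1 + 2*(14 + 4))²)*(-27*(-1/27))) = -2281987 + (83 + (18²*(1 + 2*18)²)*1) = -2281987 + (83 + (324*(1 + 36)²)*1) = -2281987 + (83 + (324*37²)*1) = -2281987 + (83 + (324*1369)*1) = -2281987 + (83 + 443556*1) = -2281987 + (83 + 443556) = -2281987 + 443639 = -1838348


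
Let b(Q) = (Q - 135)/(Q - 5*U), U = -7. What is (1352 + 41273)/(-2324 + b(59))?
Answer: -2003375/109266 ≈ -18.335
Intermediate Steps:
b(Q) = (-135 + Q)/(35 + Q) (b(Q) = (Q - 135)/(Q - 5*(-7)) = (-135 + Q)/(Q + 35) = (-135 + Q)/(35 + Q))
(1352 + 41273)/(-2324 + b(59)) = (1352 + 41273)/(-2324 + (-135 + 59)/(35 + 59)) = 42625/(-2324 - 76/94) = 42625/(-2324 + (1/94)*(-76)) = 42625/(-2324 - 38/47) = 42625/(-109266/47) = 42625*(-47/109266) = -2003375/109266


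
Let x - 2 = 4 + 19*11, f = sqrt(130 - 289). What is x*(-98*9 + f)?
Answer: -189630 + 215*I*sqrt(159) ≈ -1.8963e+5 + 2711.0*I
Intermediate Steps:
f = I*sqrt(159) (f = sqrt(-159) = I*sqrt(159) ≈ 12.61*I)
x = 215 (x = 2 + (4 + 19*11) = 2 + (4 + 209) = 2 + 213 = 215)
x*(-98*9 + f) = 215*(-98*9 + I*sqrt(159)) = 215*(-882 + I*sqrt(159)) = -189630 + 215*I*sqrt(159)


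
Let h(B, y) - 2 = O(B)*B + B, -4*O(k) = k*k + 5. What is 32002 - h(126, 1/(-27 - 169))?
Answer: 1064251/2 ≈ 5.3213e+5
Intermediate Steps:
O(k) = -5/4 - k²/4 (O(k) = -(k*k + 5)/4 = -(k² + 5)/4 = -(5 + k²)/4 = -5/4 - k²/4)
h(B, y) = 2 + B + B*(-5/4 - B²/4) (h(B, y) = 2 + ((-5/4 - B²/4)*B + B) = 2 + (B*(-5/4 - B²/4) + B) = 2 + (B + B*(-5/4 - B²/4)) = 2 + B + B*(-5/4 - B²/4))
32002 - h(126, 1/(-27 - 169)) = 32002 - (2 - ¼*126 - ¼*126³) = 32002 - (2 - 63/2 - ¼*2000376) = 32002 - (2 - 63/2 - 500094) = 32002 - 1*(-1000247/2) = 32002 + 1000247/2 = 1064251/2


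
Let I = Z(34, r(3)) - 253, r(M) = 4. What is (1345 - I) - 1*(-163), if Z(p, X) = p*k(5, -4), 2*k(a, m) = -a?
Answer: 1846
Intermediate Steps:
k(a, m) = -a/2 (k(a, m) = (-a)/2 = -a/2)
Z(p, X) = -5*p/2 (Z(p, X) = p*(-½*5) = p*(-5/2) = -5*p/2)
I = -338 (I = -5/2*34 - 253 = -85 - 253 = -338)
(1345 - I) - 1*(-163) = (1345 - 1*(-338)) - 1*(-163) = (1345 + 338) + 163 = 1683 + 163 = 1846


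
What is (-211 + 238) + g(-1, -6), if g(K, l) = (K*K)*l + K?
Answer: 20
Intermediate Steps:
g(K, l) = K + l*K² (g(K, l) = K²*l + K = l*K² + K = K + l*K²)
(-211 + 238) + g(-1, -6) = (-211 + 238) - (1 - 1*(-6)) = 27 - (1 + 6) = 27 - 1*7 = 27 - 7 = 20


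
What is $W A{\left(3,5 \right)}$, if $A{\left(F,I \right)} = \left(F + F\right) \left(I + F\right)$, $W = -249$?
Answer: $-11952$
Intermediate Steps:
$A{\left(F,I \right)} = 2 F \left(F + I\right)$
$W A{\left(3,5 \right)} = - 249 \cdot 2 \cdot 3 \left(3 + 5\right) = - 249 \cdot 2 \cdot 3 \cdot 8 = \left(-249\right) 48 = -11952$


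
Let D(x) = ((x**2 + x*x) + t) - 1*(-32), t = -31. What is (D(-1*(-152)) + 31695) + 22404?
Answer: 100308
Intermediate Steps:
D(x) = 1 + 2*x**2 (D(x) = ((x**2 + x*x) - 31) - 1*(-32) = ((x**2 + x**2) - 31) + 32 = (2*x**2 - 31) + 32 = (-31 + 2*x**2) + 32 = 1 + 2*x**2)
(D(-1*(-152)) + 31695) + 22404 = ((1 + 2*(-1*(-152))**2) + 31695) + 22404 = ((1 + 2*152**2) + 31695) + 22404 = ((1 + 2*23104) + 31695) + 22404 = ((1 + 46208) + 31695) + 22404 = (46209 + 31695) + 22404 = 77904 + 22404 = 100308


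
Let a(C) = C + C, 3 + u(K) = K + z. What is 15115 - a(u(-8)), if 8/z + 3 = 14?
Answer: 166491/11 ≈ 15136.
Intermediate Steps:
z = 8/11 (z = 8/(-3 + 14) = 8/11 ≈ 0.72727)
u(K) = -25/11 + K (u(K) = -3 + (K + 8/11) = -3 + (8/11 + K) = -25/11 + K)
a(C) = 2*C
15115 - a(u(-8)) = 15115 - 2*(-25/11 - 8) = 15115 - 2*(-113)/11 = 15115 - 1*(-226/11) = 15115 + 226/11 = 166491/11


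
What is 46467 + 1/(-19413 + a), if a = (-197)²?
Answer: 901273933/19396 ≈ 46467.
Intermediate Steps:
a = 38809
46467 + 1/(-19413 + a) = 46467 + 1/(-19413 + 38809) = 46467 + 1/19396 = 901273933/19396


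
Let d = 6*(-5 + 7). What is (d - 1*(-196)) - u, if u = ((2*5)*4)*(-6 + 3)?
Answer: 328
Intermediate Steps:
d = 12 (d = 6*2 = 12)
u = -120 (u = (10*4)*(-3) = 40*(-3) = -120)
(d - 1*(-196)) - u = (12 - 1*(-196)) - 1*(-120) = (12 + 196) + 120 = 208 + 120 = 328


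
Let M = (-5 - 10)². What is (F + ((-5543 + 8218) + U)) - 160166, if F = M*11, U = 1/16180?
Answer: -2508158879/16180 ≈ -1.5502e+5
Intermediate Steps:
U = 1/16180 ≈ 6.1805e-5
M = 225 (M = (-15)² = 225)
F = 2475 (F = 225*11 = 2475)
(F + ((-5543 + 8218) + U)) - 160166 = (2475 + ((-5543 + 8218) + 1/16180)) - 160166 = (2475 + (2675 + 1/16180)) - 160166 = (2475 + 43281501/16180) - 160166 = 83327001/16180 - 160166 = -2508158879/16180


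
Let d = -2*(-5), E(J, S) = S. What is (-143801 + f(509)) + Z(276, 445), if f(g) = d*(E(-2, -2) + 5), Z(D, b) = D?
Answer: -143495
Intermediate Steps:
d = 10
f(g) = 30 (f(g) = 10*(-2 + 5) = 10*3 = 30)
(-143801 + f(509)) + Z(276, 445) = (-143801 + 30) + 276 = -143771 + 276 = -143495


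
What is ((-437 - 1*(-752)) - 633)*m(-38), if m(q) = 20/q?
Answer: 3180/19 ≈ 167.37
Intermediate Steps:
((-437 - 1*(-752)) - 633)*m(-38) = ((-437 - 1*(-752)) - 633)*(20/(-38)) = ((-437 + 752) - 633)*(20*(-1/38)) = (315 - 633)*(-10/19) = -318*(-10/19) = 3180/19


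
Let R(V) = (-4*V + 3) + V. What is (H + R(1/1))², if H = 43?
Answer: 1849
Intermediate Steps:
R(V) = 3 - 3*V (R(V) = (3 - 4*V) + V = 3 - 3*V)
(H + R(1/1))² = (43 + (3 - 3/1))² = (43 + (3 - 3))² = (43 + 0)² = 43² = 1849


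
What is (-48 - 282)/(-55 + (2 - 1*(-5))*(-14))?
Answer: 110/51 ≈ 2.1569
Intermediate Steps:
(-48 - 282)/(-55 + (2 - 1*(-5))*(-14)) = -330/(-55 + (2 + 5)*(-14)) = -330/(-55 + 7*(-14)) = -330/(-55 - 98) = -330/(-153) = -330*(-1/153) = 110/51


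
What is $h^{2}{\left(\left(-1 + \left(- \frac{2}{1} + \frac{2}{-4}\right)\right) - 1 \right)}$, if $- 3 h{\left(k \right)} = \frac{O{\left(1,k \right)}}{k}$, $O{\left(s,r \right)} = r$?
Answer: $\frac{1}{9} \approx 0.11111$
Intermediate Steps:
$h{\left(k \right)} = - \frac{1}{3}$ ($h{\left(k \right)} = - \frac{k \frac{1}{k}}{3} = \left(- \frac{1}{3}\right) 1 = - \frac{1}{3}$)
$h^{2}{\left(\left(-1 + \left(- \frac{2}{1} + \frac{2}{-4}\right)\right) - 1 \right)} = \left(- \frac{1}{3}\right)^{2} = \frac{1}{9}$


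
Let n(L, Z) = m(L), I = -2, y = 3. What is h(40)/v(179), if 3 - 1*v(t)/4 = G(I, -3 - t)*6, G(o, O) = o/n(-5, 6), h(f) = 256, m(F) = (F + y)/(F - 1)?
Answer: 64/39 ≈ 1.6410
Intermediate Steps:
m(F) = (3 + F)/(-1 + F) (m(F) = (F + 3)/(F - 1) = (3 + F)/(-1 + F))
n(L, Z) = (3 + L)/(-1 + L)
G(o, O) = 3*o (G(o, O) = o/(((3 - 5)/(-1 - 5))) = o/((-2/(-6))) = o/((-⅙*(-2))) = o/(⅓) = o*3 = 3*o)
v(t) = 156 (v(t) = 12 - 4*3*(-2)*6 = 12 - (-24)*6 = 12 - 4*(-36) = 12 + 144 = 156)
h(40)/v(179) = 256/156 = 256*(1/156) = 64/39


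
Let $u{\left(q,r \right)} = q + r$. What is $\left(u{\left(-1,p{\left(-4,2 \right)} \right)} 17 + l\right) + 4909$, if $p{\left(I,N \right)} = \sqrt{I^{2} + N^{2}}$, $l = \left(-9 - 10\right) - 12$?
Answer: $4861 + 34 \sqrt{5} \approx 4937.0$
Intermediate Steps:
$l = -31$ ($l = -19 - 12 = -31$)
$\left(u{\left(-1,p{\left(-4,2 \right)} \right)} 17 + l\right) + 4909 = \left(\left(-1 + \sqrt{\left(-4\right)^{2} + 2^{2}}\right) 17 - 31\right) + 4909 = \left(\left(-1 + \sqrt{16 + 4}\right) 17 - 31\right) + 4909 = \left(\left(-1 + \sqrt{20}\right) 17 - 31\right) + 4909 = \left(\left(-1 + 2 \sqrt{5}\right) 17 - 31\right) + 4909 = \left(\left(-17 + 34 \sqrt{5}\right) - 31\right) + 4909 = \left(-48 + 34 \sqrt{5}\right) + 4909 = 4861 + 34 \sqrt{5}$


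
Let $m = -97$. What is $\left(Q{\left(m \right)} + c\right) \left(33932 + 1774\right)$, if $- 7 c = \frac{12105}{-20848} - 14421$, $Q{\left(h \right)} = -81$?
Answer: $\frac{5156665822341}{72968} \approx 7.067 \cdot 10^{7}$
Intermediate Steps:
$c = \frac{300661113}{145936}$ ($c = - \frac{\frac{12105}{-20848} - 14421}{7} = - \frac{12105 \left(- \frac{1}{20848}\right) - 14421}{7} = - \frac{- \frac{12105}{20848} - 14421}{7} = \left(- \frac{1}{7}\right) \left(- \frac{300661113}{20848}\right) = \frac{300661113}{145936} \approx 2060.2$)
$\left(Q{\left(m \right)} + c\right) \left(33932 + 1774\right) = \left(-81 + \frac{300661113}{145936}\right) \left(33932 + 1774\right) = \frac{288840297}{145936} \cdot 35706 = \frac{5156665822341}{72968}$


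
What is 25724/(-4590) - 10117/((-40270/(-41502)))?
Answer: -96413276227/9241965 ≈ -10432.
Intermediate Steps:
25724/(-4590) - 10117/((-40270/(-41502))) = 25724*(-1/4590) - 10117/((-40270*(-1/41502))) = -12862/2295 - 10117/20135/20751 = -12862/2295 - 10117*20751/20135 = -12862/2295 - 209937867/20135 = -96413276227/9241965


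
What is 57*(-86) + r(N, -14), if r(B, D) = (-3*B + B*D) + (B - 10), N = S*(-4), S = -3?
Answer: -5104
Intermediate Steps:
N = 12 (N = -3*(-4) = 12)
r(B, D) = -10 - 2*B + B*D (r(B, D) = (-3*B + B*D) + (-10 + B) = -10 - 2*B + B*D)
57*(-86) + r(N, -14) = 57*(-86) + (-10 - 2*12 + 12*(-14)) = -4902 + (-10 - 24 - 168) = -4902 - 202 = -5104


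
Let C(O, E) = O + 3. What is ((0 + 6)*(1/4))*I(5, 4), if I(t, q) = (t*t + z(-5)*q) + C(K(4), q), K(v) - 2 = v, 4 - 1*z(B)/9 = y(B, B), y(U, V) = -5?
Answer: 537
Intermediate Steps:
z(B) = 81 (z(B) = 36 - 9*(-5) = 36 + 45 = 81)
K(v) = 2 + v
C(O, E) = 3 + O
I(t, q) = 9 + t**2 + 81*q (I(t, q) = (t*t + 81*q) + (3 + (2 + 4)) = (t**2 + 81*q) + (3 + 6) = (t**2 + 81*q) + 9 = 9 + t**2 + 81*q)
((0 + 6)*(1/4))*I(5, 4) = ((0 + 6)*(1/4))*(9 + 5**2 + 81*4) = (6*(1*(1/4)))*(9 + 25 + 324) = (6*(1/4))*358 = (3/2)*358 = 537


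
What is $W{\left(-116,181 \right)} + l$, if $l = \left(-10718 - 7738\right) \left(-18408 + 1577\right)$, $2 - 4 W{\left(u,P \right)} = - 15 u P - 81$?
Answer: $\frac{1242216887}{4} \approx 3.1055 \cdot 10^{8}$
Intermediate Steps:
$W{\left(u,P \right)} = \frac{83}{4} + \frac{15 P u}{4}$ ($W{\left(u,P \right)} = \frac{1}{2} - \frac{- 15 u P - 81}{4} = \frac{1}{2} - \frac{- 15 P u - 81}{4} = \frac{1}{2} - \frac{-81 - 15 P u}{4} = \frac{1}{2} + \left(\frac{81}{4} + \frac{15 P u}{4}\right) = \frac{83}{4} + \frac{15 P u}{4}$)
$l = 310632936$ ($l = \left(-18456\right) \left(-16831\right) = 310632936$)
$W{\left(-116,181 \right)} + l = \left(\frac{83}{4} + \frac{15}{4} \cdot 181 \left(-116\right)\right) + 310632936 = \left(\frac{83}{4} - 78735\right) + 310632936 = - \frac{314857}{4} + 310632936 = \frac{1242216887}{4}$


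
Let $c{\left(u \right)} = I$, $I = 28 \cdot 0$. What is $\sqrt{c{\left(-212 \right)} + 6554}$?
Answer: $\sqrt{6554} \approx 80.957$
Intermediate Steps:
$I = 0$
$c{\left(u \right)} = 0$
$\sqrt{c{\left(-212 \right)} + 6554} = \sqrt{0 + 6554} = \sqrt{6554}$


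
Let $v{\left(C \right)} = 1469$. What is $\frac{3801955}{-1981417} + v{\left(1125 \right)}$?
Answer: $\frac{2906899618}{1981417} \approx 1467.1$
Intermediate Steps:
$\frac{3801955}{-1981417} + v{\left(1125 \right)} = \frac{3801955}{-1981417} + 1469 = 3801955 \left(- \frac{1}{1981417}\right) + 1469 = - \frac{3801955}{1981417} + 1469 = \frac{2906899618}{1981417}$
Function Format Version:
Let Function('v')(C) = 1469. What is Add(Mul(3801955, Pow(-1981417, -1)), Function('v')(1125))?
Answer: Rational(2906899618, 1981417) ≈ 1467.1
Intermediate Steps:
Add(Mul(3801955, Pow(-1981417, -1)), Function('v')(1125)) = Add(Mul(3801955, Pow(-1981417, -1)), 1469) = Add(Mul(3801955, Rational(-1, 1981417)), 1469) = Add(Rational(-3801955, 1981417), 1469) = Rational(2906899618, 1981417)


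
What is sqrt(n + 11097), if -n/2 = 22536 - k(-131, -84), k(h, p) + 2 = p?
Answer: I*sqrt(34147) ≈ 184.79*I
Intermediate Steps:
k(h, p) = -2 + p
n = -45244 (n = -2*(22536 - (-2 - 84)) = -2*(22536 - 1*(-86)) = -2*(22536 + 86) = -2*22622 = -45244)
sqrt(n + 11097) = sqrt(-45244 + 11097) = sqrt(-34147) = I*sqrt(34147)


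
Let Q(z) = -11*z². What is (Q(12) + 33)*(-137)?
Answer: 212487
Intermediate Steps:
(Q(12) + 33)*(-137) = (-11*12² + 33)*(-137) = (-11*144 + 33)*(-137) = (-1584 + 33)*(-137) = -1551*(-137) = 212487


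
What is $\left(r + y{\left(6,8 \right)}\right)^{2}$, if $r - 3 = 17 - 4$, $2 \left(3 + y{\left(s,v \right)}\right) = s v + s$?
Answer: $1600$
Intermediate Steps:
$y{\left(s,v \right)} = -3 + \frac{s}{2} + \frac{s v}{2}$ ($y{\left(s,v \right)} = -3 + \frac{s v + s}{2} = -3 + \frac{s + s v}{2} = -3 + \left(\frac{s}{2} + \frac{s v}{2}\right) = -3 + \frac{s}{2} + \frac{s v}{2}$)
$r = 16$ ($r = 3 + \left(17 - 4\right) = 3 + 13 = 16$)
$\left(r + y{\left(6,8 \right)}\right)^{2} = \left(16 + \left(-3 + \frac{1}{2} \cdot 6 + \frac{1}{2} \cdot 6 \cdot 8\right)\right)^{2} = \left(16 + \left(-3 + 3 + 24\right)\right)^{2} = \left(16 + 24\right)^{2} = 40^{2} = 1600$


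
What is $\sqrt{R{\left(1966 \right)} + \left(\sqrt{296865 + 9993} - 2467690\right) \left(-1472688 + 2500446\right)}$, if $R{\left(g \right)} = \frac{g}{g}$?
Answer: $\sqrt{-2536188139019 + 1027758 \sqrt{306858}} \approx 1.5924 \cdot 10^{6} i$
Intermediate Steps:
$R{\left(g \right)} = 1$
$\sqrt{R{\left(1966 \right)} + \left(\sqrt{296865 + 9993} - 2467690\right) \left(-1472688 + 2500446\right)} = \sqrt{1 + \left(\sqrt{296865 + 9993} - 2467690\right) \left(-1472688 + 2500446\right)} = \sqrt{1 + \left(\sqrt{306858} - 2467690\right) 1027758} = \sqrt{1 + \left(-2467690 + \sqrt{306858}\right) 1027758} = \sqrt{1 - \left(2536188139020 - 1027758 \sqrt{306858}\right)} = \sqrt{-2536188139019 + 1027758 \sqrt{306858}}$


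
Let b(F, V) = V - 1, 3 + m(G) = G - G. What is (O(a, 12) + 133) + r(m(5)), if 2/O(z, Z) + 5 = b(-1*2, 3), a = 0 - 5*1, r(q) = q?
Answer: 388/3 ≈ 129.33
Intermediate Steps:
m(G) = -3 (m(G) = -3 + (G - G) = -3 + 0 = -3)
a = -5 (a = 0 - 5 = -5)
b(F, V) = -1 + V
O(z, Z) = -⅔ (O(z, Z) = 2/(-5 + (-1 + 3)) = 2/(-5 + 2) = 2/(-3) = 2*(-⅓) = -⅔)
(O(a, 12) + 133) + r(m(5)) = (-⅔ + 133) - 3 = 397/3 - 3 = 388/3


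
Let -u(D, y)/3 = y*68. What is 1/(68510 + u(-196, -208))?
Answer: 1/110942 ≈ 9.0137e-6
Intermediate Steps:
u(D, y) = -204*y (u(D, y) = -3*y*68 = -204*y)
1/(68510 + u(-196, -208)) = 1/(68510 - 204*(-208)) = 1/(68510 + 42432) = 1/110942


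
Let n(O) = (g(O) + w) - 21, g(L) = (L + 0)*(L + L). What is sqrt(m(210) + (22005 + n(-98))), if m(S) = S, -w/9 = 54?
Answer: 2*sqrt(10229) ≈ 202.28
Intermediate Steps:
w = -486 (w = -9*54 = -486)
g(L) = 2*L**2 (g(L) = L*(2*L) = 2*L**2)
n(O) = -507 + 2*O**2 (n(O) = (2*O**2 - 486) - 21 = (-486 + 2*O**2) - 21 = -507 + 2*O**2)
sqrt(m(210) + (22005 + n(-98))) = sqrt(210 + (22005 + (-507 + 2*(-98)**2))) = sqrt(210 + (22005 + (-507 + 2*9604))) = sqrt(210 + (22005 + (-507 + 19208))) = sqrt(210 + (22005 + 18701)) = sqrt(210 + 40706) = sqrt(40916) = 2*sqrt(10229)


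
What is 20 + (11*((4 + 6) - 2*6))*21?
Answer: -442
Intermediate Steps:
20 + (11*((4 + 6) - 2*6))*21 = 20 + (11*(10 - 12))*21 = 20 + (11*(-2))*21 = 20 - 22*21 = 20 - 462 = -442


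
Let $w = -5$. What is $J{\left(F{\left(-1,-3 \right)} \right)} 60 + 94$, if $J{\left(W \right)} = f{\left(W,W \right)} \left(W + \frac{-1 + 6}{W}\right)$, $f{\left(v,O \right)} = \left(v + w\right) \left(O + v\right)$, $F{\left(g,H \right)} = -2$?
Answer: $-7466$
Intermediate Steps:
$f{\left(v,O \right)} = \left(-5 + v\right) \left(O + v\right)$ ($f{\left(v,O \right)} = \left(v - 5\right) \left(O + v\right) = \left(-5 + v\right) \left(O + v\right)$)
$J{\left(W \right)} = \left(W + \frac{5}{W}\right) \left(- 10 W + 2 W^{2}\right)$ ($J{\left(W \right)} = \left(W^{2} - 5 W - 5 W + W W\right) \left(W + \frac{-1 + 6}{W}\right) = \left(W^{2} - 5 W - 5 W + W^{2}\right) \left(W + \frac{5}{W}\right) = \left(- 10 W + 2 W^{2}\right) \left(W + \frac{5}{W}\right) = \left(W + \frac{5}{W}\right) \left(- 10 W + 2 W^{2}\right)$)
$J{\left(F{\left(-1,-3 \right)} \right)} 60 + 94 = 2 \left(-5 - 2\right) \left(5 + \left(-2\right)^{2}\right) 60 + 94 = 2 \left(-7\right) \left(5 + 4\right) 60 + 94 = 2 \left(-7\right) 9 \cdot 60 + 94 = \left(-126\right) 60 + 94 = -7560 + 94 = -7466$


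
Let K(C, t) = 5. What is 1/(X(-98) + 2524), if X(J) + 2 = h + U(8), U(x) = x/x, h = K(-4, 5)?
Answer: 1/2528 ≈ 0.00039557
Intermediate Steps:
h = 5
U(x) = 1
X(J) = 4 (X(J) = -2 + (5 + 1) = -2 + 6 = 4)
1/(X(-98) + 2524) = 1/(4 + 2524) = 1/2528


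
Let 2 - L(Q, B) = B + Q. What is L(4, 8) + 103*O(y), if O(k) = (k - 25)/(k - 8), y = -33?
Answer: 5564/41 ≈ 135.71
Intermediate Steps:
L(Q, B) = 2 - B - Q (L(Q, B) = 2 - (B + Q) = 2 + (-B - Q) = 2 - B - Q)
O(k) = (-25 + k)/(-8 + k)
L(4, 8) + 103*O(y) = (2 - 1*8 - 1*4) + 103*((-25 - 33)/(-8 - 33)) = (2 - 8 - 4) + 103*(-58/(-41)) = -10 + 103*(-1/41*(-58)) = -10 + 103*(58/41) = -10 + 5974/41 = 5564/41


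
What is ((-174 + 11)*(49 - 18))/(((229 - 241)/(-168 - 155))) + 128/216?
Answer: -14689007/108 ≈ -1.3601e+5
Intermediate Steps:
((-174 + 11)*(49 - 18))/(((229 - 241)/(-168 - 155))) + 128/216 = (-163*31)/((-12/(-323))) + 128*(1/216) = -5053/((-12*(-1/323))) + 16/27 = -5053/12/323 + 16/27 = -5053*323/12 + 16/27 = -1632119/12 + 16/27 = -14689007/108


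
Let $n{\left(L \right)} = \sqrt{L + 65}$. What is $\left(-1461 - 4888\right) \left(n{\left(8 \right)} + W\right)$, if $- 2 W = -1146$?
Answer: $-3637977 - 6349 \sqrt{73} \approx -3.6922 \cdot 10^{6}$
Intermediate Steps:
$W = 573$ ($W = \left(- \frac{1}{2}\right) \left(-1146\right) = 573$)
$n{\left(L \right)} = \sqrt{65 + L}$
$\left(-1461 - 4888\right) \left(n{\left(8 \right)} + W\right) = \left(-1461 - 4888\right) \left(\sqrt{65 + 8} + 573\right) = - 6349 \left(\sqrt{73} + 573\right) = - 6349 \left(573 + \sqrt{73}\right) = -3637977 - 6349 \sqrt{73}$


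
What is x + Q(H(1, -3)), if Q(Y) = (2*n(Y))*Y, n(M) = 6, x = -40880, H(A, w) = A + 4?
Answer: -40820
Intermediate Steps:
H(A, w) = 4 + A
Q(Y) = 12*Y (Q(Y) = (2*6)*Y = 12*Y)
x + Q(H(1, -3)) = -40880 + 12*(4 + 1) = -40880 + 12*5 = -40880 + 60 = -40820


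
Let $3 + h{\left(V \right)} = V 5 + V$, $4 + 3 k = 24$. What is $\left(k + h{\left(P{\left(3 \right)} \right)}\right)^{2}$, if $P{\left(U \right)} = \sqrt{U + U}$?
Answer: $\frac{2065}{9} + 44 \sqrt{6} \approx 337.22$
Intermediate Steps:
$k = \frac{20}{3}$ ($k = - \frac{4}{3} + \frac{1}{3} \cdot 24 = - \frac{4}{3} + 8 = \frac{20}{3} \approx 6.6667$)
$P{\left(U \right)} = \sqrt{2} \sqrt{U}$ ($P{\left(U \right)} = \sqrt{2 U} = \sqrt{2} \sqrt{U}$)
$h{\left(V \right)} = -3 + 6 V$ ($h{\left(V \right)} = -3 + \left(V 5 + V\right) = -3 + \left(5 V + V\right) = -3 + 6 V$)
$\left(k + h{\left(P{\left(3 \right)} \right)}\right)^{2} = \left(\frac{20}{3} - \left(3 - 6 \sqrt{2} \sqrt{3}\right)\right)^{2} = \left(\frac{20}{3} - \left(3 - 6 \sqrt{6}\right)\right)^{2} = \left(\frac{11}{3} + 6 \sqrt{6}\right)^{2}$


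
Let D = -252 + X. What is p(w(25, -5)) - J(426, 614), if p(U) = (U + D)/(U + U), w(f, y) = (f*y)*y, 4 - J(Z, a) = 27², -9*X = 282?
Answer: 108791/150 ≈ 725.27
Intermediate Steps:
X = -94/3 (X = -⅑*282 = -94/3 ≈ -31.333)
J(Z, a) = -725 (J(Z, a) = 4 - 1*27² = 4 - 1*729 = 4 - 729 = -725)
D = -850/3 (D = -252 - 94/3 = -850/3 ≈ -283.33)
w(f, y) = f*y²
p(U) = (-850/3 + U)/(2*U) (p(U) = (U - 850/3)/(U + U) = (-850/3 + U)/((2*U)) = (-850/3 + U)*(1/(2*U)) = (-850/3 + U)/(2*U))
p(w(25, -5)) - J(426, 614) = (-850 + 3*(25*(-5)²))/(6*((25*(-5)²))) - 1*(-725) = (-850 + 3*(25*25))/(6*((25*25))) + 725 = (⅙)*(-850 + 3*625)/625 + 725 = (⅙)*(1/625)*(-850 + 1875) + 725 = (⅙)*(1/625)*1025 + 725 = 41/150 + 725 = 108791/150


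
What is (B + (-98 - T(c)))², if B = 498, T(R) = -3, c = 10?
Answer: 162409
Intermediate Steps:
(B + (-98 - T(c)))² = (498 + (-98 - 1*(-3)))² = (498 + (-98 + 3))² = (498 - 95)² = 403² = 162409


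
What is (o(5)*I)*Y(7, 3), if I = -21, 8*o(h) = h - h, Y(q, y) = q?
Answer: 0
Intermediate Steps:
o(h) = 0 (o(h) = (h - h)/8 = (1/8)*0 = 0)
(o(5)*I)*Y(7, 3) = (0*(-21))*7 = 0*7 = 0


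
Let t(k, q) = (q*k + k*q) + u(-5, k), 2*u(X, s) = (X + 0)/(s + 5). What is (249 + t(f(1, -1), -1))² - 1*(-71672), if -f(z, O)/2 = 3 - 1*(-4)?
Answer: 48131809/324 ≈ 1.4856e+5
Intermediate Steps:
f(z, O) = -14 (f(z, O) = -2*(3 - 1*(-4)) = -2*(3 + 4) = -2*7 = -14)
u(X, s) = X/(2*(5 + s)) (u(X, s) = ((X + 0)/(s + 5))/2 = (X/(5 + s))/2 = X/(2*(5 + s)))
t(k, q) = -5/(2*(5 + k)) + 2*k*q (t(k, q) = (q*k + k*q) + (½)*(-5)/(5 + k) = (k*q + k*q) - 5/(2*(5 + k)) = 2*k*q - 5/(2*(5 + k)) = -5/(2*(5 + k)) + 2*k*q)
(249 + t(f(1, -1), -1))² - 1*(-71672) = (249 + (-5 + 4*(-14)*(-1)*(5 - 14))/(2*(5 - 14)))² - 1*(-71672) = (249 + (½)*(-5 + 4*(-14)*(-1)*(-9))/(-9))² + 71672 = (249 + (½)*(-⅑)*(-5 - 504))² + 71672 = (249 + (½)*(-⅑)*(-509))² + 71672 = (249 + 509/18)² + 71672 = (4991/18)² + 71672 = 24910081/324 + 71672 = 48131809/324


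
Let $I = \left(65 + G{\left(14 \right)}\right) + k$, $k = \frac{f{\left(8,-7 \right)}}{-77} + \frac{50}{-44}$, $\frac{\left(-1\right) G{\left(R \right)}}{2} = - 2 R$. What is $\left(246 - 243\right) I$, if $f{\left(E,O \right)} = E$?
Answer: $\frac{55329}{154} \approx 359.28$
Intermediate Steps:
$G{\left(R \right)} = 4 R$ ($G{\left(R \right)} = - 2 \left(- 2 R\right) = 4 R$)
$k = - \frac{191}{154}$ ($k = \frac{8}{-77} + \frac{50}{-44} = 8 \left(- \frac{1}{77}\right) + 50 \left(- \frac{1}{44}\right) = - \frac{8}{77} - \frac{25}{22} = - \frac{191}{154} \approx -1.2403$)
$I = \frac{18443}{154}$ ($I = \left(65 + 4 \cdot 14\right) - \frac{191}{154} = \left(65 + 56\right) - \frac{191}{154} = 121 - \frac{191}{154} = \frac{18443}{154} \approx 119.76$)
$\left(246 - 243\right) I = \left(246 - 243\right) \frac{18443}{154} = 3 \cdot \frac{18443}{154} = \frac{55329}{154}$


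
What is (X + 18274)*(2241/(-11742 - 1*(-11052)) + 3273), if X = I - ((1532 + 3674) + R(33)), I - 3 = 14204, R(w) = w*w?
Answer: 9846498999/115 ≈ 8.5622e+7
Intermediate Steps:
R(w) = w²
I = 14207 (I = 3 + 14204 = 14207)
X = 7912 (X = 14207 - ((1532 + 3674) + 33²) = 14207 - (5206 + 1089) = 14207 - 1*6295 = 14207 - 6295 = 7912)
(X + 18274)*(2241/(-11742 - 1*(-11052)) + 3273) = (7912 + 18274)*(2241/(-11742 - 1*(-11052)) + 3273) = 26186*(2241/(-11742 + 11052) + 3273) = 26186*(2241/(-690) + 3273) = 26186*(2241*(-1/690) + 3273) = 26186*(-747/230 + 3273) = 26186*(752043/230) = 9846498999/115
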